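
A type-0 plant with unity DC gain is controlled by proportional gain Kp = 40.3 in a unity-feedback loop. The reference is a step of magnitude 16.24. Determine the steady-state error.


e_ss = R/(1 + Kp) = 16.24/(1 + 40.3) = 16.24/41.3000 = 0.3932

0.3932


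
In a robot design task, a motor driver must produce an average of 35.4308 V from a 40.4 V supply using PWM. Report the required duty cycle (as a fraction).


D = V_avg/V_supply = 35.4308/40.4 = 0.8770

0.8770


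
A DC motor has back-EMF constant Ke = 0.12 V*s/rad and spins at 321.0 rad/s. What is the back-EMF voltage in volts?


V_emf = Ke * omega = 0.12*321.0 = 38.5200

38.5200 V


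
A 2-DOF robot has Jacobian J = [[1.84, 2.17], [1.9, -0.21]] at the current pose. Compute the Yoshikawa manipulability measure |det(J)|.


det(J) = 1.84*-0.21 - (2.17)*(1.9) = -4.5094
|det(J)| = 4.5094

4.5094


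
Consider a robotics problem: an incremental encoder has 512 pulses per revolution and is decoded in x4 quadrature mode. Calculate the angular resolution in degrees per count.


resolution = 360 / (PPR * 4) = 360 / 2048 = 0.1758

0.1758 degrees


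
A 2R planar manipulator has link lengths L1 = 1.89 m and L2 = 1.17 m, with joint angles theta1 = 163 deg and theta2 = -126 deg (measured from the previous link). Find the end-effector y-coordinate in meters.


y = L1*sin(th1) + L2*sin(th1+th2) = 1.89*sin(163 deg) + 1.17*sin(37 deg) = 1.2567

1.2567 m


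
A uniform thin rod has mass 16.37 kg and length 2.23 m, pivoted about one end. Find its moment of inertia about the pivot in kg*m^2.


I = (1/3)*m*L^2 = (1/3)*16.37*2.23^2 = 27.1355

27.1355 kg*m^2


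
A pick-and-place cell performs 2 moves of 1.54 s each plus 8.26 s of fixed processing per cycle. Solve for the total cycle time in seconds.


T = 2*1.54 + 8.26 = 11.3400

11.3400 s


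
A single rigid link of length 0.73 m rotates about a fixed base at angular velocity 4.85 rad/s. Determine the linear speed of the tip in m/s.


v = L*omega = 0.73 * 4.85 = 3.5405

3.5405 m/s


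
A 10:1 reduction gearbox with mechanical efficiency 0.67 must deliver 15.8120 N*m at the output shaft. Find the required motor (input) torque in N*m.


tau_in = tau_out / (N * eta) = 15.8120 / (10 * 0.67) = 2.3600

2.3600 N*m


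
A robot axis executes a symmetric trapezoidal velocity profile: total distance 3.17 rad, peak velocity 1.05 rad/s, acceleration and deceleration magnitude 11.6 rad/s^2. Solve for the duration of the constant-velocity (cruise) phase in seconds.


t_acc = v/a = 0.090517 s, d_acc = v^2/(2a) = 0.047522 rad each
d_cruise = 3.17 - 2*0.047522 = 3.074956 rad
t_cruise = d_cruise/v = 3.074956/1.05 = 2.9285

2.9285 s


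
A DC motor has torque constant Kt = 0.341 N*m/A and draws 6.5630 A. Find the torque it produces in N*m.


tau = Kt * I = 0.341*6.5630 = 2.2380

2.2380 N*m


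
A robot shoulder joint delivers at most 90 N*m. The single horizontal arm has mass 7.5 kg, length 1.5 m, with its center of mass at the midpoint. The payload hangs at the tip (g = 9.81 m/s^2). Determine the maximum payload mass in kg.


tau_arm = m_arm*g*(L/2) = 7.5*9.81*1.5/2 = 55.1813 N*m
tau_payload = tau_max - tau_arm = 90 - 55.1813 = 34.8187
m_payload = tau_payload / (g*L) = 34.8187 / (9.81*1.5) = 2.3662

2.3662 kg


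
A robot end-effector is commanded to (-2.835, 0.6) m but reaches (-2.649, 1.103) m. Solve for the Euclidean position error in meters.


dx = -2.649 - (-2.835) = 0.1860, dy = 1.103 - (0.6) = 0.5030
err = sqrt(0.034596 + 0.253009) = 0.5363

0.5363 m


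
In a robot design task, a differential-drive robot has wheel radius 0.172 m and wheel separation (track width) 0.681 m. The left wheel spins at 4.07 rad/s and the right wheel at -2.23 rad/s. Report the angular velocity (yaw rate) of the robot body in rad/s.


omega = r*(wR - wL)/L = 0.172*(-2.23 - (4.07))/0.681 = -1.5912

-1.5912 rad/s


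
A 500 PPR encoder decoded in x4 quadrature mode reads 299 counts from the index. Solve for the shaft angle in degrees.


angle = counts * 360 / (PPR*4) = 299 * 360 / 2000 = 53.8200

53.8200 degrees


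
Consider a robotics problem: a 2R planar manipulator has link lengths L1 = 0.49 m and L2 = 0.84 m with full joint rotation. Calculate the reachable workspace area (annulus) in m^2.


r_max = L1 + L2 = 1.3300, r_min = |L1 - L2| = 0.3500
A = pi*(r_max^2 - r_min^2) = pi*(1.7689 - 0.1225) = 5.1723

5.1723 m^2


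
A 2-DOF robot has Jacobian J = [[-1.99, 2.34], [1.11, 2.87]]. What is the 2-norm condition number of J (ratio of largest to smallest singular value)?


JJ^T eigenvalues: trace(JJ^T) = 18.9047, det(JJ^T) = det(J)^2 = 69.03449569
s_max^2 = (18.9047 + sqrt(81.24969933))/2 = 13.95928076
s_min^2 = (18.9047 - sqrt(81.24969933))/2 = 4.94541924
kappa = s_max/s_min = sqrt(13.95928076/4.94541924) = 1.6801

1.6801


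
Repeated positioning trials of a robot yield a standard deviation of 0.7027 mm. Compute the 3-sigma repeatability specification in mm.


repeatability = 3*sigma = 3*0.7027 = 2.1081

2.1081 mm


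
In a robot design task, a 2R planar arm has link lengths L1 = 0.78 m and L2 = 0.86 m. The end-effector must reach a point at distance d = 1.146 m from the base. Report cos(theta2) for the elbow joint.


cos(th2) = (d^2 - L1^2 - L2^2)/(2*L1*L2) = (1.146^2 - 0.78^2 - 0.86^2)/(2*0.78*0.86) = -0.0259

-0.0259


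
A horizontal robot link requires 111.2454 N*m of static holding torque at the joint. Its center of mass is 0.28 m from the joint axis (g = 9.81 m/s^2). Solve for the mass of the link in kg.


m = tau / (g*L) = 111.2454 / (9.81 * 0.28) = 40.5000

40.5000 kg


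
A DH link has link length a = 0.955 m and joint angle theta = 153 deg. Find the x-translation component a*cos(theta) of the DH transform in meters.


a*cos(theta) = 0.955*cos(153 deg) = -0.8509

-0.8509 m


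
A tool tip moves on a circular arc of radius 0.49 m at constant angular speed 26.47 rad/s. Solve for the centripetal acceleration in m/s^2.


a_c = omega^2 * r = 26.47^2 * 0.49 = 343.3238

343.3238 m/s^2


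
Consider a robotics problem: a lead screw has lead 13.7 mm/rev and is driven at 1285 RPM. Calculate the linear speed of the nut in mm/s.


v = lead * (RPM/60) = 13.7*1285/60 = 293.4083

293.4083 mm/s


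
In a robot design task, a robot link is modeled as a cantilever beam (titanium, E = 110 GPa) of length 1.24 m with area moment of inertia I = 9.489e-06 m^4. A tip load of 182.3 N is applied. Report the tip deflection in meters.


delta = F*L^3/(3*E*I) = 182.3*1.24^3/(3*1.100e+11*9.489e-06)
      = 347.5775552/3131370 = 1.1100e-04

1.1100e-04 m


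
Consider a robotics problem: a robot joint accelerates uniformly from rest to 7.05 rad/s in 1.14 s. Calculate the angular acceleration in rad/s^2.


alpha = delta_omega / t = 7.05 / 1.14 = 6.1842

6.1842 rad/s^2


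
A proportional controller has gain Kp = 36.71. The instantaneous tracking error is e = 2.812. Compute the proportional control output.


u_P = Kp * e = 36.71 * 2.812 = 103.2285

103.2285


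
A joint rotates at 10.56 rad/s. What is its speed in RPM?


RPM = 10.56 * 60/(2*pi) = 100.8406

100.8406 RPM


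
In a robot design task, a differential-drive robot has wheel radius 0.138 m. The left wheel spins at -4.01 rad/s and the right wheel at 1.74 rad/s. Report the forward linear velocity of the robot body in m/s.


v = r*(wR + wL)/2 = 0.138*(1.74 + -4.01)/2 = -0.1566

-0.1566 m/s


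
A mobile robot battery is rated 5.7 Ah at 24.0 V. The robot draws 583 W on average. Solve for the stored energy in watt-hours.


E = capacity * V = 5.7*24.0 = 136.8000

136.8000 Wh


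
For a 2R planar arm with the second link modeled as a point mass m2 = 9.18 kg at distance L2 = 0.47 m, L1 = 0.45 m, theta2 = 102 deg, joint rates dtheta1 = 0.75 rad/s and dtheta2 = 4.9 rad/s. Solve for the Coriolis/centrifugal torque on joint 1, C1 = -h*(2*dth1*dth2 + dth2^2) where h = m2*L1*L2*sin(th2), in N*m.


h = m2*L1*L2*sin(th2) = 9.18*0.45*0.47*sin(102 deg) = 1.899142
C1 = -h*(2*0.75*4.9 + 4.9^2) = -1.899142*31.3600 = -59.5571

-59.5571 N*m


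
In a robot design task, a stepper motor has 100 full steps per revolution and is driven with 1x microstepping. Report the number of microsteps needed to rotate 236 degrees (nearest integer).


step_size = 360/(100*1) = 360/100 = 3.600000 deg
n = 236/(360/100) = 236*100/360 = 65.5556 -> 66

66 steps


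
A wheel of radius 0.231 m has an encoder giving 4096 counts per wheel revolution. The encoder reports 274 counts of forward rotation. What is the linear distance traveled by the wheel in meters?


revs = 274/4096 = 0.066895
d = revs * 2*pi*r = 0.066895 * 2*pi*0.231 = 0.0971

0.0971 m


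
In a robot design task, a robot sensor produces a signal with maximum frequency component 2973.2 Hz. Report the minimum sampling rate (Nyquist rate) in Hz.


f_s,min = 2*f_max = 2*2973.2 = 5946.4000

5946.4000 Hz


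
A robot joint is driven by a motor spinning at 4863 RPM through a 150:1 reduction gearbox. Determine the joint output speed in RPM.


omega_joint = omega_motor / N = 4863 / 150 = 32.4200

32.4200 RPM


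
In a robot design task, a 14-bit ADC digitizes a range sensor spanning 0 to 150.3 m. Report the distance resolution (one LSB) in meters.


res = range / 2^n = 150.3/2^14 = 150.3/16384 = 0.0092

0.0092 m


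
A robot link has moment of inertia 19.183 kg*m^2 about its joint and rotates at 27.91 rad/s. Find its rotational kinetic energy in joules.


KE = (1/2)*I*omega^2 = 0.5*19.183*27.91^2 = 7471.4725

7471.4725 J


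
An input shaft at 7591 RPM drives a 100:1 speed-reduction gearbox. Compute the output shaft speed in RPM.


omega_out = omega_in / N = 7591 / 100 = 75.9100

75.9100 RPM


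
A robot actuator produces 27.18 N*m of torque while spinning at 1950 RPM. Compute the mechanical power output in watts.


omega = 1950 * 2*pi/60 = 204.203522 rad/s
P = tau * omega = 27.18 * 204.203522 = 5550.2517

5550.2517 W


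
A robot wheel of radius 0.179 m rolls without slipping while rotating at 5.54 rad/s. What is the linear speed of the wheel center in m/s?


v = omega * r = 5.54 * 0.179 = 0.9917

0.9917 m/s


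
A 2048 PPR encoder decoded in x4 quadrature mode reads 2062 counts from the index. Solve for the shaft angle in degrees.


angle = counts * 360 / (PPR*4) = 2062 * 360 / 8192 = 90.6152

90.6152 degrees


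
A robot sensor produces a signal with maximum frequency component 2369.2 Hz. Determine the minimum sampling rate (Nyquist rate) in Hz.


f_s,min = 2*f_max = 2*2369.2 = 4738.4000

4738.4000 Hz


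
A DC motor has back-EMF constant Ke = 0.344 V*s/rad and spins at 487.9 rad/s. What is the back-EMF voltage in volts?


V_emf = Ke * omega = 0.344*487.9 = 167.8376

167.8376 V


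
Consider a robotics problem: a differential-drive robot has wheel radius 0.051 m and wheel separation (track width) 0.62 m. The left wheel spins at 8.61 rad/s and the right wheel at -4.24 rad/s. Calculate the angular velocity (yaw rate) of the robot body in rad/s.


omega = r*(wR - wL)/L = 0.051*(-4.24 - (8.61))/0.62 = -1.0570

-1.0570 rad/s


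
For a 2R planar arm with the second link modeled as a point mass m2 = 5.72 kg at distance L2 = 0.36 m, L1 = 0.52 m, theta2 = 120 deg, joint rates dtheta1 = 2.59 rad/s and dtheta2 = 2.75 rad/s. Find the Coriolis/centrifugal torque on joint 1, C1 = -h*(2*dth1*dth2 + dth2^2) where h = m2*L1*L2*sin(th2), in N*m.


h = m2*L1*L2*sin(th2) = 5.72*0.52*0.36*sin(120 deg) = 0.927326
C1 = -h*(2*2.59*2.75 + 2.75^2) = -0.927326*21.8075 = -20.2227

-20.2227 N*m


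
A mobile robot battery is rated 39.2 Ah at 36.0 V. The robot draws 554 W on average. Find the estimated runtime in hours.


E = 39.2*36.0 = 1411.2000 Wh
t = E/P = 1411.2000/554 = 2.5473

2.5473 hours


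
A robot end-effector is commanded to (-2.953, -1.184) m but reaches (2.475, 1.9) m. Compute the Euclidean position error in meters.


dx = 2.475 - (-2.953) = 5.4280, dy = 1.9 - (-1.184) = 3.0840
err = sqrt(29.463184 + 9.511056) = 6.2429

6.2429 m


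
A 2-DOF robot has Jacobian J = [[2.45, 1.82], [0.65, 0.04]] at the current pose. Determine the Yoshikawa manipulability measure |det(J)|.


det(J) = 2.45*0.04 - (1.82)*(0.65) = -1.0850
|det(J)| = 1.0850

1.0850


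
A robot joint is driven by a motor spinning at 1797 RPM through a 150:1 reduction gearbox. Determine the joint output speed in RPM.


omega_joint = omega_motor / N = 1797 / 150 = 11.9800

11.9800 RPM


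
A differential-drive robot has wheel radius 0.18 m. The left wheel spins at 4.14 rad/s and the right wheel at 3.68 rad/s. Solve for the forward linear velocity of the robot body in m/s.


v = r*(wR + wL)/2 = 0.18*(3.68 + 4.14)/2 = 0.7038

0.7038 m/s


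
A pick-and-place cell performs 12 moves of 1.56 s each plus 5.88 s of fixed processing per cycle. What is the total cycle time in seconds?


T = 12*1.56 + 5.88 = 24.6000

24.6000 s


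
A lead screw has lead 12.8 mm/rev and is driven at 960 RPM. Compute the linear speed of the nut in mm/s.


v = lead * (RPM/60) = 12.8*960/60 = 204.8000

204.8000 mm/s


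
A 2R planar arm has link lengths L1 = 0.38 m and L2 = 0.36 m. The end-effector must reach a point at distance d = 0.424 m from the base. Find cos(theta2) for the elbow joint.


cos(th2) = (d^2 - L1^2 - L2^2)/(2*L1*L2) = (0.424^2 - 0.38^2 - 0.36^2)/(2*0.38*0.36) = -0.3444

-0.3444


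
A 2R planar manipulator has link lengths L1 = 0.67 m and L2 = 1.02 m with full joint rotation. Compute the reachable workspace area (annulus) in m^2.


r_max = L1 + L2 = 1.6900, r_min = |L1 - L2| = 0.3500
A = pi*(r_max^2 - r_min^2) = pi*(2.8561 - 0.1225) = 8.5879

8.5879 m^2


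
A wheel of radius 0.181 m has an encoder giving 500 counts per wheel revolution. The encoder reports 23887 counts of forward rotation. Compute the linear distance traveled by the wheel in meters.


revs = 23887/500 = 47.774000
d = revs * 2*pi*r = 47.774000 * 2*pi*0.181 = 54.3313

54.3313 m


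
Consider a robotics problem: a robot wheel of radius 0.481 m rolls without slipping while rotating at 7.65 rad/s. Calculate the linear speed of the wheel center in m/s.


v = omega * r = 7.65 * 0.481 = 3.6797

3.6797 m/s


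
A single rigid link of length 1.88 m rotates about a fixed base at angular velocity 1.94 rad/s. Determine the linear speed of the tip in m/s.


v = L*omega = 1.88 * 1.94 = 3.6472

3.6472 m/s


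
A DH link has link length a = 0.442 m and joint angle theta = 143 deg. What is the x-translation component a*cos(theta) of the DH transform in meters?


a*cos(theta) = 0.442*cos(143 deg) = -0.3530

-0.3530 m


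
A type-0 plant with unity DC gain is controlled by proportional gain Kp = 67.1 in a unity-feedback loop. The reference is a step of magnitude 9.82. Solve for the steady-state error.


e_ss = R/(1 + Kp) = 9.82/(1 + 67.1) = 9.82/68.1000 = 0.1442

0.1442


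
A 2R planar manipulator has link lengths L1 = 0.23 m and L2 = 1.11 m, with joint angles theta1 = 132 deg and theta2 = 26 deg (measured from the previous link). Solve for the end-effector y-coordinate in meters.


y = L1*sin(th1) + L2*sin(th1+th2) = 0.23*sin(132 deg) + 1.11*sin(158 deg) = 0.5867

0.5867 m


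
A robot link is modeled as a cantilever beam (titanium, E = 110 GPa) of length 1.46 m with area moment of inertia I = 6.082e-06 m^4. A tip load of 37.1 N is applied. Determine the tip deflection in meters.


delta = F*L^3/(3*E*I) = 37.1*1.46^3/(3*1.100e+11*6.082e-06)
      = 115.4602456/2007060 = 5.7527e-05

5.7527e-05 m


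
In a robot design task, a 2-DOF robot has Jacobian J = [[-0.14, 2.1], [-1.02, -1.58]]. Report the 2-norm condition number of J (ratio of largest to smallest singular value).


JJ^T eigenvalues: trace(JJ^T) = 7.9664, det(JJ^T) = det(J)^2 = 5.58471424
s_max^2 = (7.9664 + sqrt(41.12467200))/2 = 7.18962605
s_min^2 = (7.9664 - sqrt(41.12467200))/2 = 0.77677395
kappa = s_max/s_min = sqrt(7.18962605/0.77677395) = 3.0423

3.0423


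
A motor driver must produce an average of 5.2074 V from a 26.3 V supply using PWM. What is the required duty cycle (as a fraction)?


D = V_avg/V_supply = 5.2074/26.3 = 0.1980

0.1980


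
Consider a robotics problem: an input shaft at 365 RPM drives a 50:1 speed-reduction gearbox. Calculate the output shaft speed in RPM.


omega_out = omega_in / N = 365 / 50 = 7.3000

7.3000 RPM


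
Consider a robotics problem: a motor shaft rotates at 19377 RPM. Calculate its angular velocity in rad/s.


omega = 19377 * 2*pi/60 = 2029.1547

2029.1547 rad/s


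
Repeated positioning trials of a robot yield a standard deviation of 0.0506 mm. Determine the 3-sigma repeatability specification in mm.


repeatability = 3*sigma = 3*0.0506 = 0.1518

0.1518 mm


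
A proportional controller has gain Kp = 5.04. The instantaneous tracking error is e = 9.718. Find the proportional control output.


u_P = Kp * e = 5.04 * 9.718 = 48.9787

48.9787


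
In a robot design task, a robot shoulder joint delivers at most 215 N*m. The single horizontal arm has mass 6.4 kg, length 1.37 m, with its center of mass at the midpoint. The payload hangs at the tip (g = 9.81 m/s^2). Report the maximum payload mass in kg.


tau_arm = m_arm*g*(L/2) = 6.4*9.81*1.37/2 = 43.0070 N*m
tau_payload = tau_max - tau_arm = 215 - 43.0070 = 171.9930
m_payload = tau_payload / (g*L) = 171.9930 / (9.81*1.37) = 12.7974

12.7974 kg


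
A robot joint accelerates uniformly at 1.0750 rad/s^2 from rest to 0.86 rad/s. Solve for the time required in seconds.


t = delta_omega / alpha = 0.86 / 1.0750 = 0.8000

0.8000 s


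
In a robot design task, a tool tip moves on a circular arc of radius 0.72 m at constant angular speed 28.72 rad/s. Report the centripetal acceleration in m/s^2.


a_c = omega^2 * r = 28.72^2 * 0.72 = 593.8836

593.8836 m/s^2


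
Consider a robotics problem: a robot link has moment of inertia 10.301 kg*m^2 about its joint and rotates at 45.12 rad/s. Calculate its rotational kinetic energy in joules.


KE = (1/2)*I*omega^2 = 0.5*10.301*45.12^2 = 10485.4621

10485.4621 J


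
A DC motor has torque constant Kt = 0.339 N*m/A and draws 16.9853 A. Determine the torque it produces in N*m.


tau = Kt * I = 0.339*16.9853 = 5.7580

5.7580 N*m


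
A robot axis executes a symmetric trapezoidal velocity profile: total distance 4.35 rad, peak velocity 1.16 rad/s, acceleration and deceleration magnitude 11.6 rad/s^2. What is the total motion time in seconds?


t_acc = v/a = 1.16/11.6 = 0.100000 s
d_acc = v^2/(2a) = 0.058000 rad (each ramp)
d_cruise = 4.35 - 2*0.058000 = 4.234000 rad
t_cruise = 4.234000/1.16 = 3.650000 s
t_total = 2*0.100000 + 3.650000 = 3.8500

3.8500 s


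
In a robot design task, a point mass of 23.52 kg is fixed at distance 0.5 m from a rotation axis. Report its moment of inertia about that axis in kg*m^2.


I = m*r^2 = 23.52*0.5^2 = 5.8800

5.8800 kg*m^2


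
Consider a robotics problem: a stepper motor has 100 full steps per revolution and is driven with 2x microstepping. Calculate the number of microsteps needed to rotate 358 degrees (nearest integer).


step_size = 360/(100*2) = 360/200 = 1.800000 deg
n = 358/(360/200) = 358*200/360 = 198.8889 -> 199

199 steps


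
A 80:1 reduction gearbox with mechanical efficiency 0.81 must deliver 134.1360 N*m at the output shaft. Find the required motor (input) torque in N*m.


tau_in = tau_out / (N * eta) = 134.1360 / (80 * 0.81) = 2.0700

2.0700 N*m


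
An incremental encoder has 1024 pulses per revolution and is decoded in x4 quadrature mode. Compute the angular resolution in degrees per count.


resolution = 360 / (PPR * 4) = 360 / 4096 = 0.0879

0.0879 degrees


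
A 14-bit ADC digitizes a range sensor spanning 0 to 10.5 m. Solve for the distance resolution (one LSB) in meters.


res = range / 2^n = 10.5/2^14 = 10.5/16384 = 6.4087e-04

6.4087e-04 m


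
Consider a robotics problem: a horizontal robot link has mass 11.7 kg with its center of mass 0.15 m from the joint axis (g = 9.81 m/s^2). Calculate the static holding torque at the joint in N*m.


tau = m*g*L = 11.7 * 9.81 * 0.15 = 17.2165

17.2165 N*m


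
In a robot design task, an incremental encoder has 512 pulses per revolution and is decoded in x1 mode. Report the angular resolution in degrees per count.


resolution = 360 / (PPR * 1) = 360 / 512 = 0.7031

0.7031 degrees


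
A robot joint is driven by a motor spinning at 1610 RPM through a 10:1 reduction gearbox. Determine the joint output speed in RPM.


omega_joint = omega_motor / N = 1610 / 10 = 161.0000

161.0000 RPM


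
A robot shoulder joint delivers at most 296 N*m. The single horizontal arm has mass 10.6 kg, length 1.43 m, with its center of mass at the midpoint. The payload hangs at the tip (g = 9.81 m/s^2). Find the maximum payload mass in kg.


tau_arm = m_arm*g*(L/2) = 10.6*9.81*1.43/2 = 74.3500 N*m
tau_payload = tau_max - tau_arm = 296 - 74.3500 = 221.6500
m_payload = tau_payload / (g*L) = 221.6500 / (9.81*1.43) = 15.8002

15.8002 kg


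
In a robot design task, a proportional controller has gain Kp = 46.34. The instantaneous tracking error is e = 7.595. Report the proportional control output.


u_P = Kp * e = 46.34 * 7.595 = 351.9523

351.9523


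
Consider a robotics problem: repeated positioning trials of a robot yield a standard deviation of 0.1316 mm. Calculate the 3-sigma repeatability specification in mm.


repeatability = 3*sigma = 3*0.1316 = 0.3948

0.3948 mm


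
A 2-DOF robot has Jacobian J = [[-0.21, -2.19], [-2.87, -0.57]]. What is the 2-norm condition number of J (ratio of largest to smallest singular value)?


JJ^T eigenvalues: trace(JJ^T) = 13.4020, det(JJ^T) = det(J)^2 = 38.01462336
s_max^2 = (13.4020 + sqrt(27.55511056))/2 = 9.32564810
s_min^2 = (13.4020 - sqrt(27.55511056))/2 = 4.07635190
kappa = s_max/s_min = sqrt(9.32564810/4.07635190) = 1.5125

1.5125


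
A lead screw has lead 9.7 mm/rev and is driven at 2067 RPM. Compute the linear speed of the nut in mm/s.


v = lead * (RPM/60) = 9.7*2067/60 = 334.1650

334.1650 mm/s


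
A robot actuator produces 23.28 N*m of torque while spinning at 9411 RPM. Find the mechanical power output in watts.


omega = 9411 * 2*pi/60 = 985.517615 rad/s
P = tau * omega = 23.28 * 985.517615 = 22942.8501

22942.8501 W


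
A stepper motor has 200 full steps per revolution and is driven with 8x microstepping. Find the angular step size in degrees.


step = 360/(200*8) = 360/1600 = 0.2250

0.2250 degrees


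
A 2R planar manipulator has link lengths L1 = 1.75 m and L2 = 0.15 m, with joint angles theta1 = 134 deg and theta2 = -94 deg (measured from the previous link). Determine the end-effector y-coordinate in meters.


y = L1*sin(th1) + L2*sin(th1+th2) = 1.75*sin(134 deg) + 0.15*sin(40 deg) = 1.3553

1.3553 m


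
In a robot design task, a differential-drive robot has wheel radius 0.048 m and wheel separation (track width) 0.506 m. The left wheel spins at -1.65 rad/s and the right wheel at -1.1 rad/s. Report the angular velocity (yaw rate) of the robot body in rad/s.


omega = r*(wR - wL)/L = 0.048*(-1.1 - (-1.65))/0.506 = 0.0522

0.0522 rad/s


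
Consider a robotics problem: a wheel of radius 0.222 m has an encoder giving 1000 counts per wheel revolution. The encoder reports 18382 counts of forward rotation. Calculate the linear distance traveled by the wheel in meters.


revs = 18382/1000 = 18.382000
d = revs * 2*pi*r = 18.382000 * 2*pi*0.222 = 25.6404

25.6404 m


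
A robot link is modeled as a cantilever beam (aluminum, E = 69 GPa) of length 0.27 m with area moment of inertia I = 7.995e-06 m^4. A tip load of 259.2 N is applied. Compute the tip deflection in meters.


delta = F*L^3/(3*E*I) = 259.2*0.27^3/(3*6.900e+10*7.995e-06)
      = 5.1018336/1654965 = 3.0827e-06

3.0827e-06 m


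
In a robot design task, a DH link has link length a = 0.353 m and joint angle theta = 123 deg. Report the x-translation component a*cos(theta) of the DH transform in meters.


a*cos(theta) = 0.353*cos(123 deg) = -0.1923

-0.1923 m


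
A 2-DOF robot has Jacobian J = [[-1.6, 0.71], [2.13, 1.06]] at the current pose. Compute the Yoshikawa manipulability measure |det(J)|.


det(J) = -1.6*1.06 - (0.71)*(2.13) = -3.2083
|det(J)| = 3.2083

3.2083


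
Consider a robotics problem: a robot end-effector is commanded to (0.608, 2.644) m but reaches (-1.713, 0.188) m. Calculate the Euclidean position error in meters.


dx = -1.713 - (0.608) = -2.3210, dy = 0.188 - (2.644) = -2.4560
err = sqrt(5.387041 + 6.031936) = 3.3792

3.3792 m


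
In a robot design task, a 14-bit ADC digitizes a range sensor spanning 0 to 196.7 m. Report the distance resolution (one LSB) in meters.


res = range / 2^n = 196.7/2^14 = 196.7/16384 = 0.0120

0.0120 m


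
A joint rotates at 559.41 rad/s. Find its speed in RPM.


RPM = 559.41 * 60/(2*pi) = 5341.9720

5341.9720 RPM


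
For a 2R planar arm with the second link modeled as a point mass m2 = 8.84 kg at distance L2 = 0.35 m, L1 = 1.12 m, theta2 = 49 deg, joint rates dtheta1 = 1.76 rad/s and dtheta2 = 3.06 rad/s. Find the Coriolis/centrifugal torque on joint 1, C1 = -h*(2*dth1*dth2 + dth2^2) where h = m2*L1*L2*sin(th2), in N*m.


h = m2*L1*L2*sin(th2) = 8.84*1.12*0.35*sin(49 deg) = 2.615280
C1 = -h*(2*1.76*3.06 + 3.06^2) = -2.615280*20.1348 = -52.6581

-52.6581 N*m


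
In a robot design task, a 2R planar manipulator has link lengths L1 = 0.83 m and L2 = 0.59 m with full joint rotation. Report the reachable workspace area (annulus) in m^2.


r_max = L1 + L2 = 1.4200, r_min = |L1 - L2| = 0.2400
A = pi*(r_max^2 - r_min^2) = pi*(2.0164 - 0.0576) = 6.1538

6.1538 m^2


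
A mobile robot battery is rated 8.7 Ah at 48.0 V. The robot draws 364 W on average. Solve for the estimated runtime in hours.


E = 8.7*48.0 = 417.6000 Wh
t = E/P = 417.6000/364 = 1.1473

1.1473 hours


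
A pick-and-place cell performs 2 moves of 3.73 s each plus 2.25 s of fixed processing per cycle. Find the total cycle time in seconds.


T = 2*3.73 + 2.25 = 9.7100

9.7100 s


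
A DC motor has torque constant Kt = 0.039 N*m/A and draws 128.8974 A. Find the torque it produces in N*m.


tau = Kt * I = 0.039*128.8974 = 5.0270

5.0270 N*m


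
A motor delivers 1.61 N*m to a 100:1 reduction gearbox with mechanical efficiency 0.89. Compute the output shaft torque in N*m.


tau_out = tau_in * N * eta = 1.61 * 100 * 0.89 = 143.2900

143.2900 N*m


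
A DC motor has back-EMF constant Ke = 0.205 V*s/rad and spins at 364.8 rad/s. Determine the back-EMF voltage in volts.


V_emf = Ke * omega = 0.205*364.8 = 74.7840

74.7840 V


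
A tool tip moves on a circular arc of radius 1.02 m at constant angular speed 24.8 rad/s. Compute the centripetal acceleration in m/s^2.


a_c = omega^2 * r = 24.8^2 * 1.02 = 627.3408

627.3408 m/s^2


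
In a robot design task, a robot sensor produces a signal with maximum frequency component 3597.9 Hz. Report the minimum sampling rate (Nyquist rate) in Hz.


f_s,min = 2*f_max = 2*3597.9 = 7195.8000

7195.8000 Hz


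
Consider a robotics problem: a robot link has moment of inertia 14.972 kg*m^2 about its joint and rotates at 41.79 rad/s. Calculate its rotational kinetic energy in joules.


KE = (1/2)*I*omega^2 = 0.5*14.972*41.79^2 = 13073.5811

13073.5811 J


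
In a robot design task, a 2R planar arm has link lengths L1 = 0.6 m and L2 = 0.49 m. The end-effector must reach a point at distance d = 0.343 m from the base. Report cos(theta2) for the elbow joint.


cos(th2) = (d^2 - L1^2 - L2^2)/(2*L1*L2) = (0.343^2 - 0.6^2 - 0.49^2)/(2*0.6*0.49) = -0.8205

-0.8205


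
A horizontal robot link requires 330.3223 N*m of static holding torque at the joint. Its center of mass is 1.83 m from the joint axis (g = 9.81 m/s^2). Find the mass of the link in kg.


m = tau / (g*L) = 330.3223 / (9.81 * 1.83) = 18.4000

18.4000 kg


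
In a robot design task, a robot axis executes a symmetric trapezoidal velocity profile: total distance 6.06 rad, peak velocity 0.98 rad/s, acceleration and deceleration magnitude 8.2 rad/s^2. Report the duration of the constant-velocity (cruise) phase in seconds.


t_acc = v/a = 0.119512 s, d_acc = v^2/(2a) = 0.058561 rad each
d_cruise = 6.06 - 2*0.058561 = 5.942878 rad
t_cruise = d_cruise/v = 5.942878/0.98 = 6.0642

6.0642 s


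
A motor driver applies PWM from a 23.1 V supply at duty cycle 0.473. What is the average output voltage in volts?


V_avg = V_supply * D = 23.1*0.473 = 10.9263

10.9263 V


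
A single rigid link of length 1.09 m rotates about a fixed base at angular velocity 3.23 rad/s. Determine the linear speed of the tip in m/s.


v = L*omega = 1.09 * 3.23 = 3.5207

3.5207 m/s


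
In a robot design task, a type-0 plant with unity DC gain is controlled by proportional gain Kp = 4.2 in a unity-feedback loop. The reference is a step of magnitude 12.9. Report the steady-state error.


e_ss = R/(1 + Kp) = 12.9/(1 + 4.2) = 12.9/5.2000 = 2.4808

2.4808


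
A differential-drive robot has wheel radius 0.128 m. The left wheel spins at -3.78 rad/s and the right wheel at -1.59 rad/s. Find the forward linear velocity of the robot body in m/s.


v = r*(wR + wL)/2 = 0.128*(-1.59 + -3.78)/2 = -0.3437

-0.3437 m/s


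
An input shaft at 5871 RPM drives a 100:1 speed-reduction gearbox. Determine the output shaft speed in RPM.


omega_out = omega_in / N = 5871 / 100 = 58.7100

58.7100 RPM


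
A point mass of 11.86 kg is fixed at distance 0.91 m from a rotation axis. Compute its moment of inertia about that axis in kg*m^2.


I = m*r^2 = 11.86*0.91^2 = 9.8213

9.8213 kg*m^2


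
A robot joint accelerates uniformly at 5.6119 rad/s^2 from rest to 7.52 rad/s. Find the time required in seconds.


t = delta_omega / alpha = 7.52 / 5.6119 = 1.3400

1.3400 s


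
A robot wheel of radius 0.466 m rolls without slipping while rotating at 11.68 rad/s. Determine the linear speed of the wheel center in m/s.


v = omega * r = 11.68 * 0.466 = 5.4429

5.4429 m/s


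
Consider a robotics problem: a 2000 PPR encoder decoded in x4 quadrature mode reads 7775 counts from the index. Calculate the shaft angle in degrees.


angle = counts * 360 / (PPR*4) = 7775 * 360 / 8000 = 349.8750

349.8750 degrees


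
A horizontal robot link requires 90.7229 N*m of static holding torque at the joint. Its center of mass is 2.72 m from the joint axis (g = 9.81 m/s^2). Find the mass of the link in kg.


m = tau / (g*L) = 90.7229 / (9.81 * 2.72) = 3.4000

3.4000 kg


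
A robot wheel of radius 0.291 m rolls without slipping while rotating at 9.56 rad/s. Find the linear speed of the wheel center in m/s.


v = omega * r = 9.56 * 0.291 = 2.7820

2.7820 m/s


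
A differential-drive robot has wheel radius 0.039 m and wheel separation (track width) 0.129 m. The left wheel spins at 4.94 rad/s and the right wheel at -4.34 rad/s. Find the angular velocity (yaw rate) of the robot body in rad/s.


omega = r*(wR - wL)/L = 0.039*(-4.34 - (4.94))/0.129 = -2.8056

-2.8056 rad/s


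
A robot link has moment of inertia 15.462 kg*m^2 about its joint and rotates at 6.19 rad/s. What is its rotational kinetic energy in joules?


KE = (1/2)*I*omega^2 = 0.5*15.462*6.19^2 = 296.2218

296.2218 J


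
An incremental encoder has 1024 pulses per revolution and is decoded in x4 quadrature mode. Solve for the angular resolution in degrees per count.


resolution = 360 / (PPR * 4) = 360 / 4096 = 0.0879

0.0879 degrees


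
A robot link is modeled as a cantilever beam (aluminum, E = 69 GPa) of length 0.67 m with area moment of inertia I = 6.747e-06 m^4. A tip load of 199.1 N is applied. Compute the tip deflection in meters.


delta = F*L^3/(3*E*I) = 199.1*0.67^3/(3*6.900e+10*6.747e-06)
      = 59.8819133/1396629 = 4.2876e-05

4.2876e-05 m


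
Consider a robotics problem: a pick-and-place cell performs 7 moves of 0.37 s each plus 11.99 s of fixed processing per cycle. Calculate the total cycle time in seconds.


T = 7*0.37 + 11.99 = 14.5800

14.5800 s


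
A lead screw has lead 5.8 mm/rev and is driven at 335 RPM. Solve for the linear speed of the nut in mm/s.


v = lead * (RPM/60) = 5.8*335/60 = 32.3833

32.3833 mm/s


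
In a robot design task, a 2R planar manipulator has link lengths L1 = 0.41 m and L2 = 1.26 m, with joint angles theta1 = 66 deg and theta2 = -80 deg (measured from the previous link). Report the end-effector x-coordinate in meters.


x = L1*cos(th1) + L2*cos(th1+th2) = 0.41*cos(66 deg) + 1.26*cos(-14 deg) = 1.3893

1.3893 m


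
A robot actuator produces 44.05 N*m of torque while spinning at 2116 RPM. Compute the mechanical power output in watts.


omega = 2116 * 2*pi/60 = 221.587002 rad/s
P = tau * omega = 44.05 * 221.587002 = 9760.9074

9760.9074 W


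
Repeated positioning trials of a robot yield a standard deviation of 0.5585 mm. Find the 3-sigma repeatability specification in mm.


repeatability = 3*sigma = 3*0.5585 = 1.6755

1.6755 mm


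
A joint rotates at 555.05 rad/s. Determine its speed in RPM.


RPM = 555.05 * 60/(2*pi) = 5300.3371

5300.3371 RPM


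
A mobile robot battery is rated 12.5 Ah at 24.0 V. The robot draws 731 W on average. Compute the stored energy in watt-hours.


E = capacity * V = 12.5*24.0 = 300.0000

300.0000 Wh


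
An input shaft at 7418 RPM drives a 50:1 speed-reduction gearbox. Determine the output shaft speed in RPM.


omega_out = omega_in / N = 7418 / 50 = 148.3600

148.3600 RPM


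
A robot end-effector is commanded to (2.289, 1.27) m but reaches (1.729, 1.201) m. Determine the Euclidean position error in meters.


dx = 1.729 - (2.289) = -0.5600, dy = 1.201 - (1.27) = -0.0690
err = sqrt(0.313600 + 0.004761) = 0.5642

0.5642 m


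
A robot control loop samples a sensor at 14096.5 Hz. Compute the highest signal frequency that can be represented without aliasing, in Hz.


f_max = f_s/2 = 14096.5/2 = 7048.2500

7048.2500 Hz


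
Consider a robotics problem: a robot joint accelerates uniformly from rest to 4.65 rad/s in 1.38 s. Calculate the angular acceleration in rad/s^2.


alpha = delta_omega / t = 4.65 / 1.38 = 3.3696

3.3696 rad/s^2


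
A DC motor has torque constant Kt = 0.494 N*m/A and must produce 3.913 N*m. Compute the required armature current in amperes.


I = tau / Kt = 3.913/0.494 = 7.9211

7.9211 A


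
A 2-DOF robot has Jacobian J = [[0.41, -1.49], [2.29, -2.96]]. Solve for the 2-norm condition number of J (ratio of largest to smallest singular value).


JJ^T eigenvalues: trace(JJ^T) = 16.3939, det(JJ^T) = det(J)^2 = 4.83340225
s_max^2 = (16.3939 + sqrt(249.42634821))/2 = 16.09356871
s_min^2 = (16.3939 - sqrt(249.42634821))/2 = 0.30033129
kappa = s_max/s_min = sqrt(16.09356871/0.30033129) = 7.3202

7.3202


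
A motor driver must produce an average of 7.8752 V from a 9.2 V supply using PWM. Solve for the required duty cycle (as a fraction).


D = V_avg/V_supply = 7.8752/9.2 = 0.8560

0.8560


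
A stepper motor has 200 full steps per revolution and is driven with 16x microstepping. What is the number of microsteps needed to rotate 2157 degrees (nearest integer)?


step_size = 360/(200*16) = 360/3200 = 0.112500 deg
n = 2157/(360/3200) = 2157*3200/360 = 19173.3333 -> 19173

19173 steps


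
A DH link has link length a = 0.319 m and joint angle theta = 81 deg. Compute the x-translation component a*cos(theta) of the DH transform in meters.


a*cos(theta) = 0.319*cos(81 deg) = 0.0499

0.0499 m


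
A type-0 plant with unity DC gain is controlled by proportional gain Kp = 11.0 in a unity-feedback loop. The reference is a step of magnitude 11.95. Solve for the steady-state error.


e_ss = R/(1 + Kp) = 11.95/(1 + 11.0) = 11.95/12.0000 = 0.9958

0.9958


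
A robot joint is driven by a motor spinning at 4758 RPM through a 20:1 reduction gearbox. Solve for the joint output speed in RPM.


omega_joint = omega_motor / N = 4758 / 20 = 237.9000

237.9000 RPM


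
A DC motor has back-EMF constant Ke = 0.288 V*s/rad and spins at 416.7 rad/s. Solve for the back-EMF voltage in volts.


V_emf = Ke * omega = 0.288*416.7 = 120.0096

120.0096 V


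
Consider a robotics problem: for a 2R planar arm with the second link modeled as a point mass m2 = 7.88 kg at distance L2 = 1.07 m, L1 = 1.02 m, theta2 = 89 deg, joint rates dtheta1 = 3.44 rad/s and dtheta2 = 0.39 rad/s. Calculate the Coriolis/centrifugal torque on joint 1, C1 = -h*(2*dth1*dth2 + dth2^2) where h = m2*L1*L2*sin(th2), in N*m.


h = m2*L1*L2*sin(th2) = 7.88*1.02*1.07*sin(89 deg) = 8.598922
C1 = -h*(2*3.44*0.39 + 0.39^2) = -8.598922*2.8353 = -24.3805

-24.3805 N*m


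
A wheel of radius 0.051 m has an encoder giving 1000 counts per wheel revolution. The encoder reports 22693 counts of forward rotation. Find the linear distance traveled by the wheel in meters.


revs = 22693/1000 = 22.693000
d = revs * 2*pi*r = 22.693000 * 2*pi*0.051 = 7.2718

7.2718 m


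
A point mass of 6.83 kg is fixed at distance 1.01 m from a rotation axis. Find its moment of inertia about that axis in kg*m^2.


I = m*r^2 = 6.83*1.01^2 = 6.9673

6.9673 kg*m^2


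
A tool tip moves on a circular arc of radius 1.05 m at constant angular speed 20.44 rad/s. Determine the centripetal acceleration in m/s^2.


a_c = omega^2 * r = 20.44^2 * 1.05 = 438.6833

438.6833 m/s^2


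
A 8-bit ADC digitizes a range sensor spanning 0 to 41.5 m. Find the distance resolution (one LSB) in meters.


res = range / 2^n = 41.5/2^8 = 41.5/256 = 0.1621

0.1621 m


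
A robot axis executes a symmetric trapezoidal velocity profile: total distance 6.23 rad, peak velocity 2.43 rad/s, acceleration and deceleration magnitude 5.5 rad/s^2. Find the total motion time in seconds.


t_acc = v/a = 2.43/5.5 = 0.441818 s
d_acc = v^2/(2a) = 0.536809 rad (each ramp)
d_cruise = 6.23 - 2*0.536809 = 5.156382 rad
t_cruise = 5.156382/2.43 = 2.121968 s
t_total = 2*0.441818 + 2.121968 = 3.0056

3.0056 s


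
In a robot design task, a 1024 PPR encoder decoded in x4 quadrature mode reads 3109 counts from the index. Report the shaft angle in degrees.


angle = counts * 360 / (PPR*4) = 3109 * 360 / 4096 = 273.2520

273.2520 degrees


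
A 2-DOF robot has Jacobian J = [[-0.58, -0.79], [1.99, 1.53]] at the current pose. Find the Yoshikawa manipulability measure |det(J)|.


det(J) = -0.58*1.53 - (-0.79)*(1.99) = 0.6847
|det(J)| = 0.6847

0.6847


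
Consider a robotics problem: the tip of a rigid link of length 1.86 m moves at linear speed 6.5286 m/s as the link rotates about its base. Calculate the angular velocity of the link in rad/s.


omega = v / L = 6.5286 / 1.86 = 3.5100

3.5100 rad/s


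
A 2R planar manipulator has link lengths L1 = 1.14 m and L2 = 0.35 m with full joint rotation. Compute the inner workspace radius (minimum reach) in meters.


r_min = |L1 - L2| = |1.14 - 0.35| = 0.7900

0.7900 m


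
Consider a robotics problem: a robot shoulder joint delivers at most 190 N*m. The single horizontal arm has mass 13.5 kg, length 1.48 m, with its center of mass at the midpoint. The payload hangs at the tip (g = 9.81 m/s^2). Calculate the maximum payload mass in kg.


tau_arm = m_arm*g*(L/2) = 13.5*9.81*1.48/2 = 98.0019 N*m
tau_payload = tau_max - tau_arm = 190 - 98.0019 = 91.9981
m_payload = tau_payload / (g*L) = 91.9981 / (9.81*1.48) = 6.3365

6.3365 kg


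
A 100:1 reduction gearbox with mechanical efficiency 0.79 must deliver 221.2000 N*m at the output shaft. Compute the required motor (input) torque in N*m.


tau_in = tau_out / (N * eta) = 221.2000 / (100 * 0.79) = 2.8000

2.8000 N*m


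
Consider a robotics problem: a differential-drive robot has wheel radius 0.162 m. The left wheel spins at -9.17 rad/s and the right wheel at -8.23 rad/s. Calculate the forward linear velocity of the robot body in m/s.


v = r*(wR + wL)/2 = 0.162*(-8.23 + -9.17)/2 = -1.4094

-1.4094 m/s
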